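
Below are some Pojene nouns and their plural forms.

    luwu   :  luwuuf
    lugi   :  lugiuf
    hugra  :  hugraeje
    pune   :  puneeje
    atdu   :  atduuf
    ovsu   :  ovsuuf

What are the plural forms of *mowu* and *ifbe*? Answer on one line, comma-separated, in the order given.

mowuuf, ifbeeje

The alternation tracks the last vowel of the stem — -uf when the last vowel of the stem is a high vowel (*luwu*, *lugi*, *atdu*, *ovsu*); -eje when the last vowel of the stem is a non-high vowel (*hugra*, *pune*).
Since the last vowel of *mowu* is /u/ (a high vowel), it takes -uf, giving *mowuuf*.
The last vowel of *ifbe* is /e/, which is a non-high vowel, so the suffix is -eje, giving *ifbeeje*.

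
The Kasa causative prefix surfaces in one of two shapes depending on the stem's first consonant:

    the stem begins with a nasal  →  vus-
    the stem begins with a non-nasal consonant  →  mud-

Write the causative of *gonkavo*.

*gonkavo*: first consonant = /g/, non-nasal → mud- → *mudgonkavo*.

mudgonkavo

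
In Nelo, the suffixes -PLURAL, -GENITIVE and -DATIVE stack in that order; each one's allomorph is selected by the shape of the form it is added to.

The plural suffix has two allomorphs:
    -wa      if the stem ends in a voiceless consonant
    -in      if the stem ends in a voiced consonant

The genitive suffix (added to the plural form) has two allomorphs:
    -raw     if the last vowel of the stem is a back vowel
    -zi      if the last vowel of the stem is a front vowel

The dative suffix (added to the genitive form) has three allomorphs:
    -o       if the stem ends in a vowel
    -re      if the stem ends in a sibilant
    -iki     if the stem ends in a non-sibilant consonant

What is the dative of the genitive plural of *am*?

aminzio

*am* — final consonant /m/ (voiced) → -in → *amin*.
The plural form *amin* — last vowel /i/ (a front vowel) → -zi → *aminzi*.
Since the final sound of the genitive form *aminzi* is /i/ (a vowel), it takes -o, giving *aminzio*.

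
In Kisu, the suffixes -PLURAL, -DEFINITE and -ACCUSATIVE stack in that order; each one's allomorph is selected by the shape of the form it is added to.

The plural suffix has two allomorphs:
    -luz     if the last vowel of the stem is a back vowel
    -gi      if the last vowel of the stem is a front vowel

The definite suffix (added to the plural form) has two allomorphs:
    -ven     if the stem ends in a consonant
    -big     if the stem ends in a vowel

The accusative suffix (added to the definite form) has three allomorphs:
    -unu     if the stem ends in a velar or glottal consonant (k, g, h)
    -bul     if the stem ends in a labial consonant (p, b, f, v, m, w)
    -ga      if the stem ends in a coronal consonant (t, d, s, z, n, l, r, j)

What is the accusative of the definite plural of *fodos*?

*fodos* — last vowel /o/ (a back vowel) → -luz → *fodosluz*.
The final sound of the plural form *fodosluz* is /z/, which is a consonant, so the definite suffix is -ven, giving *fodosluzven*.
The definite form *fodosluzven* — final consonant /n/ (coronal) → -ga → *fodosluzvenga*.

fodosluzvenga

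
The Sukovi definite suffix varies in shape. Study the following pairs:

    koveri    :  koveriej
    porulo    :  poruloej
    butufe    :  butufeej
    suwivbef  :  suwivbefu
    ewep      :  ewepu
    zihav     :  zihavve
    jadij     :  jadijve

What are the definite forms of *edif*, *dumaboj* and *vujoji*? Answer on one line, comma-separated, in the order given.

The pattern is voicing of the final sound: -u when the stem ends in a voiceless consonant (*suwivbef*, *ewep*); -ve when the stem ends in a voiced consonant (*zihav*, *jadij*); -ej when the stem ends in a vowel (*koveri*, *porulo*, *butufe*).
*edif*: final sound = /f/, a voiceless consonant → -u → *edifu*.
*dumaboj*: final sound = /j/, a voiced consonant → -ve → *dumabojve*.
*vujoji*: final sound = /i/, a vowel → -ej → *vujojiej*.

edifu, dumabojve, vujojiej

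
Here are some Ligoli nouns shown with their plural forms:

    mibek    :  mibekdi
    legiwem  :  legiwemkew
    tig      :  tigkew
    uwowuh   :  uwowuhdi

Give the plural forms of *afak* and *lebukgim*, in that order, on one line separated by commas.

The pattern is voicing of the final consonant: -di when the stem ends in a voiceless consonant (*mibek*, *uwowuh*); -kew when the stem ends in a voiced consonant (*legiwem*, *tig*).
*afak*: final consonant = /k/, voiceless → -di → *afakdi*.
The final consonant of *lebukgim* is /m/, which is voiced, so the suffix is -kew, giving *lebukgimkew*.

afakdi, lebukgimkew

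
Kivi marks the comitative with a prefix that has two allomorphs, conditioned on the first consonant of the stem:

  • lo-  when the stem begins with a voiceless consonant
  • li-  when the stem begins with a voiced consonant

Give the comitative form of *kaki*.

lokaki

*kaki*: first consonant = /k/, voiceless → lo- → *lokaki*.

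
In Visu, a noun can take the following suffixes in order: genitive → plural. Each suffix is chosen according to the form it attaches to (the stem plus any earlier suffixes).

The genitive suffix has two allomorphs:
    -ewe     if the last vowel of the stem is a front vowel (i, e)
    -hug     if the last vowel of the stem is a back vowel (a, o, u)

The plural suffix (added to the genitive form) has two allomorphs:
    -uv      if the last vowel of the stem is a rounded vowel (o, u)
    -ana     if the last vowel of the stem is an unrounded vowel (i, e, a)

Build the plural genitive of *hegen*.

*hegen* — last vowel /e/ (a front vowel) → -ewe → *hegenewe*.
The genitive form *hegenewe* — last vowel /e/ (an unrounded vowel) → -ana → *hegeneweana*.

hegeneweana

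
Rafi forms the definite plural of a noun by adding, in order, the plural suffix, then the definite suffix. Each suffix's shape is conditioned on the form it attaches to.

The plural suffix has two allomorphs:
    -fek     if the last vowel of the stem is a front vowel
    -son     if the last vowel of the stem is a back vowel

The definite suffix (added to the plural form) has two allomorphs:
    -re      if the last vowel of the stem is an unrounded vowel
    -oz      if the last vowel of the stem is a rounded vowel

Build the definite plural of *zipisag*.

zipisagsonoz

Since the last vowel of *zipisag* is /a/ (a back vowel), it takes -son, giving *zipisagson*.
The last vowel of the plural form *zipisagson* is /o/, which is a rounded vowel, so the definite suffix is -oz, giving *zipisagsonoz*.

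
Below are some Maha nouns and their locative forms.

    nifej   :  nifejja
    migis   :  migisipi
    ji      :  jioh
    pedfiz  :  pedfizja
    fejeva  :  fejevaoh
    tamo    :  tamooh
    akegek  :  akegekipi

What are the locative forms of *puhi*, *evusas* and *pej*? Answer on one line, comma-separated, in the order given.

The suffix is conditioned by the final sound: -ipi when the stem ends in a voiceless consonant (*migis*, *akegek*); -ja when the stem ends in a voiced consonant (*nifej*, *pedfiz*); -oh when the stem ends in a vowel (*ji*, *fejeva*, *tamo*).
*puhi*: final sound = /i/, a vowel → -oh → *puhioh*.
Since the final sound of *evusas* is /s/ (a voiceless consonant), it takes -ipi, giving *evusasipi*.
Since the final sound of *pej* is /j/ (a voiced consonant), it takes -ja, giving *pejja*.

puhioh, evusasipi, pejja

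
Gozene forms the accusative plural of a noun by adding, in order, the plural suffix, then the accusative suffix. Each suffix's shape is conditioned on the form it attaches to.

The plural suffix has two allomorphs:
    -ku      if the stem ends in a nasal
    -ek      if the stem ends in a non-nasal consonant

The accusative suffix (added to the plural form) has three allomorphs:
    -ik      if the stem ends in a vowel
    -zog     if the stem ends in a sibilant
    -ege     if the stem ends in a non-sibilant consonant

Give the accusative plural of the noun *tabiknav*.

tabiknavekege

The final consonant of *tabiknav* is /v/, which is non-nasal, so the plural suffix is -ek, giving *tabiknavek*.
The final sound of the plural form *tabiknavek* is /k/, which is a non-sibilant consonant, so the accusative suffix is -ege, giving *tabiknavekege*.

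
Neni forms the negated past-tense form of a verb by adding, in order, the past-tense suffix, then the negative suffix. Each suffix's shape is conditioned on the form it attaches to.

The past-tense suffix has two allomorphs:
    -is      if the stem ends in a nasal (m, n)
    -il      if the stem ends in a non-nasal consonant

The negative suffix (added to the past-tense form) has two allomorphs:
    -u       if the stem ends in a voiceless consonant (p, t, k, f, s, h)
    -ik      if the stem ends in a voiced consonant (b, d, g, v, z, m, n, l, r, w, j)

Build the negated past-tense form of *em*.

emisu

*em* — final consonant /m/ (a nasal) → -is → *emis*.
The final consonant of the past-tense form *emis* is /s/, which is voiceless, so the negative suffix is -u, giving *emisu*.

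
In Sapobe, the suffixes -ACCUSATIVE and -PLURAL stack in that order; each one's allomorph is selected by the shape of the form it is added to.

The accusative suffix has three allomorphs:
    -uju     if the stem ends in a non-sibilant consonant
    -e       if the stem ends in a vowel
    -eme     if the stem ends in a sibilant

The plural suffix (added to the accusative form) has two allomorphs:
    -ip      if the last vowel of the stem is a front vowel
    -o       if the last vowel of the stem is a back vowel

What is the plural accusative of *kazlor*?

Since the final sound of *kazlor* is /r/ (a non-sibilant consonant), it takes -uju, giving *kazloruju*.
Since the last vowel of the accusative form *kazloruju* is /u/ (a back vowel), it takes -o, giving *kazlorujuo*.

kazlorujuo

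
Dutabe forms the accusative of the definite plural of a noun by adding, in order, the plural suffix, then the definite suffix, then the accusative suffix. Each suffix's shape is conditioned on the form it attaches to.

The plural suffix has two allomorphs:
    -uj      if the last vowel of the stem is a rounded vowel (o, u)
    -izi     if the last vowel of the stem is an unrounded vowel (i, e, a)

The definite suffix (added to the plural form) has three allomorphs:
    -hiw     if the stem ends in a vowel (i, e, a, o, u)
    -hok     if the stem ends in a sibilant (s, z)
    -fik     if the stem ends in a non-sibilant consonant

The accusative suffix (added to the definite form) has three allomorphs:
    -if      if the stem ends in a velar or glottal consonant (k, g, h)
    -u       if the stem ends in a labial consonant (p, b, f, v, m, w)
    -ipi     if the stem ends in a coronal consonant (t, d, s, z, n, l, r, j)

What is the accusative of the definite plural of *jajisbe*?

jajisbeizihiwu

*jajisbe* — last vowel /e/ (an unrounded vowel) → -izi → *jajisbeizi*.
The plural form *jajisbeizi*: final sound = /i/, a vowel → -hiw → *jajisbeizihiw*.
The definite form *jajisbeizihiw* — final consonant /w/ (labial) → -u → *jajisbeizihiwu*.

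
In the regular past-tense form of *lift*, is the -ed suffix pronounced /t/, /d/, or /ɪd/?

The stem *lift* ends in /t/ or /d/.
The -ed suffix is realized as /ɪd/ after /t, d/; as /t/ after other voiceless consonants; and as /d/ after other voiced sounds.
So -ed on *lift* is pronounced /ɪd/.

/ɪd/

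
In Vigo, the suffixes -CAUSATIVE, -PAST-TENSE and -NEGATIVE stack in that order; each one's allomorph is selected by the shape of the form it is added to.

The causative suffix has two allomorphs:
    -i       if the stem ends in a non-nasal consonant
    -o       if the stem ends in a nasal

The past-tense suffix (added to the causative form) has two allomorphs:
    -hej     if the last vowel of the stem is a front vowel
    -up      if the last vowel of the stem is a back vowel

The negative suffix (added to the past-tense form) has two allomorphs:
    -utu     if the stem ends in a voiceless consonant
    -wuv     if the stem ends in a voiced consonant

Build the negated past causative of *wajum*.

wajumouputu

The final consonant of *wajum* is /m/, which is a nasal, so the causative suffix is -o, giving *wajumo*.
Since the last vowel of the causative form *wajumo* is /o/ (a back vowel), it takes -up, giving *wajumoup*.
Since the final consonant of the past-tense form *wajumoup* is /p/ (voiceless), it takes -utu, giving *wajumouputu*.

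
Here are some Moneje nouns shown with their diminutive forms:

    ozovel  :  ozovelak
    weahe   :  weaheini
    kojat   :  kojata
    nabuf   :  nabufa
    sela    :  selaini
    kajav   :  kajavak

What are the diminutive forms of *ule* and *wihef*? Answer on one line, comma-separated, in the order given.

The alternation tracks the final sound of the stem — -a when the stem ends in a voiceless consonant (*kojat*, *nabuf*); -ak when the stem ends in a voiced consonant (*ozovel*, *kajav*); -ini when the stem ends in a vowel (*weahe*, *sela*).
Since the final sound of *ule* is /e/ (a vowel), it takes -ini, giving *uleini*.
The final sound of *wihef* is /f/, which is a voiceless consonant, so the suffix is -a, giving *wihefa*.

uleini, wihefa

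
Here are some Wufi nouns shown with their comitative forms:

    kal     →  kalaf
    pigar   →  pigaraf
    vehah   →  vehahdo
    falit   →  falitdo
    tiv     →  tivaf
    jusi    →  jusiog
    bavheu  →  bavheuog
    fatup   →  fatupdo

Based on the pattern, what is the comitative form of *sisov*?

sisovaf

The pattern is voicing of the final sound: -do when the stem ends in a voiceless consonant (*vehah*, *falit*, *fatup*); -af when the stem ends in a voiced consonant (*kal*, *pigar*, *tiv*); -og when the stem ends in a vowel (*jusi*, *bavheu*).
Since the final sound of *sisov* is /v/ (a voiced consonant), it takes -af, giving *sisovaf*.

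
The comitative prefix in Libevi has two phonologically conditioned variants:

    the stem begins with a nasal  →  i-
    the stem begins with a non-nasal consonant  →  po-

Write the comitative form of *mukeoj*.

*mukeoj*: first consonant = /m/, a nasal → i- → *imukeoj*.

imukeoj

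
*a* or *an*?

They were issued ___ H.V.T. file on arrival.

The indefinite article is chosen by the initial *sound* of the following word, not its spelling.
The initialism *H.V.T.* is read letter by letter; the first letter, H, is pronounced /eɪtʃ/, which begins with a vowel sound.
So the article is *an*: They were issued an H.V.T. file on arrival.

an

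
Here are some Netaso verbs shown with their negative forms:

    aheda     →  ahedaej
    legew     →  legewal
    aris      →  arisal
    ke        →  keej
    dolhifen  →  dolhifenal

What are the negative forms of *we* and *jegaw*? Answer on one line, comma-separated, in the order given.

weej, jegawal

The pattern is consonant vs. vowel: -al when the stem ends in a consonant (*legew*, *aris*, *dolhifen*); -ej when the stem ends in a vowel (*aheda*, *ke*).
The final sound of *we* is /e/, which is a vowel, so the suffix is -ej, giving *weej*.
The final sound of *jegaw* is /w/, which is a consonant, so the suffix is -al, giving *jegawal*.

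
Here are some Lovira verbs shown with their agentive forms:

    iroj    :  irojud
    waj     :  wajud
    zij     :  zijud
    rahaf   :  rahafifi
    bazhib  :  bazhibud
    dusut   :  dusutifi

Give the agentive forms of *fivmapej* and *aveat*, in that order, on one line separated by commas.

fivmapejud, aveatifi

The suffix is conditioned by the final consonant: -ifi when the stem ends in a voiceless consonant (*rahaf*, *dusut*); -ud when the stem ends in a voiced consonant (*iroj*, *waj*, *zij*, *bazhib*).
Since the final consonant of *fivmapej* is /j/ (voiced), it takes -ud, giving *fivmapejud*.
*aveat*: final consonant = /t/, voiceless → -ifi → *aveatifi*.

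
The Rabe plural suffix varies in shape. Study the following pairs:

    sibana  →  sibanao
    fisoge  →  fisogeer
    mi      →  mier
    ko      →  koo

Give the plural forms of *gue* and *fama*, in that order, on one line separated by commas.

gueer, famao

The pattern is front/back vowel harmony: -er when the last vowel of the stem is a front vowel (*fisoge*, *mi*); -o when the last vowel of the stem is a back vowel (*sibana*, *ko*).
Since the last vowel of *gue* is /e/ (a front vowel), it takes -er, giving *gueer*.
Since the last vowel of *fama* is /a/ (a back vowel), it takes -o, giving *famao*.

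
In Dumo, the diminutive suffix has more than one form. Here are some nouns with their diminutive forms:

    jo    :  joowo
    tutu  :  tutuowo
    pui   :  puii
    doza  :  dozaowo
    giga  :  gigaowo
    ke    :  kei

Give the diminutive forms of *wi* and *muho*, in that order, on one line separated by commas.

Looking at the last vowel of each stem: -i when the last vowel of the stem is a front vowel (*pui*, *ke*); -owo when the last vowel of the stem is a back vowel (*jo*, *tutu*, *doza*, *giga*).
*wi*: last vowel = /i/, a front vowel → -i → *wii*.
The last vowel of *muho* is /o/, which is a back vowel, so the suffix is -owo, giving *muhoowo*.

wii, muhoowo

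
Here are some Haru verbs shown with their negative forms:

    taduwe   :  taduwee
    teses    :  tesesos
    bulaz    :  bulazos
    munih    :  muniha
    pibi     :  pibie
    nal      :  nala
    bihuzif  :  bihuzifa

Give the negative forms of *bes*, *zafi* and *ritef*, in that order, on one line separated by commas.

besos, zafie, ritefa

The alternation tracks the final sound of the stem — -os when the stem ends in a sibilant (*teses*, *bulaz*); -a when the stem ends in a non-sibilant consonant (*munih*, *nal*, *bihuzif*); -e when the stem ends in a vowel (*taduwe*, *pibi*).
The final sound of *bes* is /s/, which is a sibilant, so the suffix is -os, giving *besos*.
*zafi*: final sound = /i/, a vowel → -e → *zafie*.
*ritef* — final sound /f/ (a non-sibilant consonant) → -a → *ritefa*.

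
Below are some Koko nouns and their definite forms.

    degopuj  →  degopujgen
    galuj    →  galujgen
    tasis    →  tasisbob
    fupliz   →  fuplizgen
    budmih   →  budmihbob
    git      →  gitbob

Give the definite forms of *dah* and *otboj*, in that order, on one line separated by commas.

The pattern is voicing of the final consonant: -bob when the stem ends in a voiceless consonant (*tasis*, *budmih*, *git*); -gen when the stem ends in a voiced consonant (*degopuj*, *galuj*, *fupliz*).
*dah*: final consonant = /h/, voiceless → -bob → *dahbob*.
*otboj* — final consonant /j/ (voiced) → -gen → *otbojgen*.

dahbob, otbojgen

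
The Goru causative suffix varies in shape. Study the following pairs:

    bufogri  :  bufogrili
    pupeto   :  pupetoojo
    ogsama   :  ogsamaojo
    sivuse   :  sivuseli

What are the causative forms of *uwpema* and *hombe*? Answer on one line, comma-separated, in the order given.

uwpemaojo, hombeli

The pattern is front/back vowel harmony: -li when the last vowel of the stem is a front vowel (*bufogri*, *sivuse*); -ojo when the last vowel of the stem is a back vowel (*pupeto*, *ogsama*).
The last vowel of *uwpema* is /a/, which is a back vowel, so the suffix is -ojo, giving *uwpemaojo*.
*hombe* — last vowel /e/ (a front vowel) → -li → *hombeli*.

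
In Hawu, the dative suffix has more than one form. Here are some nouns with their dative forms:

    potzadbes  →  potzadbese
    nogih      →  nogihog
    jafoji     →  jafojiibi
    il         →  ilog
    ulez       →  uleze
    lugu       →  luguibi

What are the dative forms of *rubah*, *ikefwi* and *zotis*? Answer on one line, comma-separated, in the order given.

rubahog, ikefwiibi, zotise

The pattern is sibilance of the final sound: -e when the stem ends in a sibilant (*potzadbes*, *ulez*); -og when the stem ends in a non-sibilant consonant (*nogih*, *il*); -ibi when the stem ends in a vowel (*jafoji*, *lugu*).
*rubah* — final sound /h/ (a non-sibilant consonant) → -og → *rubahog*.
Since the final sound of *ikefwi* is /i/ (a vowel), it takes -ibi, giving *ikefwiibi*.
The final sound of *zotis* is /s/, which is a sibilant, so the suffix is -e, giving *zotise*.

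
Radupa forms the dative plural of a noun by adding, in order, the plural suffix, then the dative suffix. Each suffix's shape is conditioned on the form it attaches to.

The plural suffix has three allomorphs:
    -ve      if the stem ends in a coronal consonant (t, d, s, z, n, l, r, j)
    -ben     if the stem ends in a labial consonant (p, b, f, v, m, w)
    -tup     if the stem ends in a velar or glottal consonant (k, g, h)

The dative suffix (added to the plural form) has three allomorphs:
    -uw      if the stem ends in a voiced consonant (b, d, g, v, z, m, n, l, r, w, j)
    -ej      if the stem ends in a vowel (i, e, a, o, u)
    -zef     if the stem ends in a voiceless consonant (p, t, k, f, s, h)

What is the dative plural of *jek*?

jektupzef

*jek* — final consonant /k/ (velar/glottal) → -tup → *jektup*.
The plural form *jektup*: final sound = /p/, a voiceless consonant → -zef → *jektupzef*.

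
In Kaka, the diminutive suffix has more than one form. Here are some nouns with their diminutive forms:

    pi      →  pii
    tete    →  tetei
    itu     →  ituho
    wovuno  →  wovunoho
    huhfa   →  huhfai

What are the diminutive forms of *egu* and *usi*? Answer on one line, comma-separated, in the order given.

eguho, usii

The suffix is conditioned by the last vowel: -ho when the last vowel of the stem is a rounded vowel (*itu*, *wovuno*); -i when the last vowel of the stem is an unrounded vowel (*pi*, *tete*, *huhfa*).
*egu*: last vowel = /u/, a rounded vowel → -ho → *eguho*.
Since the last vowel of *usi* is /i/ (an unrounded vowel), it takes -i, giving *usii*.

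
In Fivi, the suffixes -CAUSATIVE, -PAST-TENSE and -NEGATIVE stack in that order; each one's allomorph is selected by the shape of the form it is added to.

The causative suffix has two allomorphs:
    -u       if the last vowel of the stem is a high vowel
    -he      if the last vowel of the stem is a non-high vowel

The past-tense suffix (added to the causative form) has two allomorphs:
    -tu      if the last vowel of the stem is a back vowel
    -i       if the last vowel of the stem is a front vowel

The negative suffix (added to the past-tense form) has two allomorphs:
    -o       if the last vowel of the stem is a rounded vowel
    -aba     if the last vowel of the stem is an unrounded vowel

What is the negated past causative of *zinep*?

*zinep*: last vowel = /e/, a non-high vowel → -he → *zinephe*.
The last vowel of the causative form *zinephe* is /e/, which is a front vowel, so the past-tense suffix is -i, giving *zinephei*.
The past-tense form *zinephei*: last vowel = /i/, an unrounded vowel → -aba → *zinepheiaba*.

zinepheiaba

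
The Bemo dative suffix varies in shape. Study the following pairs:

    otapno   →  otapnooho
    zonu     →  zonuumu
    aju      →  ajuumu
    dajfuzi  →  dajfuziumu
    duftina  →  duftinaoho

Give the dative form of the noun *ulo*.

The pattern is height harmony: -umu when the last vowel of the stem is a high vowel (*zonu*, *aju*, *dajfuzi*); -oho when the last vowel of the stem is a non-high vowel (*otapno*, *duftina*).
*ulo*: last vowel = /o/, a non-high vowel → -oho → *ulooho*.

ulooho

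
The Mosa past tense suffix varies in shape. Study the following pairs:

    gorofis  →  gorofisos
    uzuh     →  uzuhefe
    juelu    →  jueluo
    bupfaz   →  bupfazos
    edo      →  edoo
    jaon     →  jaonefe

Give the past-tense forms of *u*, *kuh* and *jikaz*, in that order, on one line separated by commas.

Looking at the final sound of each stem: -os when the stem ends in a sibilant (*gorofis*, *bupfaz*); -efe when the stem ends in a non-sibilant consonant (*uzuh*, *jaon*); -o when the stem ends in a vowel (*juelu*, *edo*).
The final sound of *u* is /u/, which is a vowel, so the suffix is -o, giving *uo*.
*kuh* — final sound /h/ (a non-sibilant consonant) → -efe → *kuhefe*.
*jikaz* — final sound /z/ (a sibilant) → -os → *jikazos*.

uo, kuhefe, jikazos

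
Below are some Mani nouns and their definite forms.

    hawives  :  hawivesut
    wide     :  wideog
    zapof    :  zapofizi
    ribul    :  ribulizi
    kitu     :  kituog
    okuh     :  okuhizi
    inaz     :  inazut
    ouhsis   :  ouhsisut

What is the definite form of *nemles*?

nemlesut

The suffix is conditioned by the final sound: -ut when the stem ends in a sibilant (*hawives*, *inaz*, *ouhsis*); -izi when the stem ends in a non-sibilant consonant (*zapof*, *ribul*, *okuh*); -og when the stem ends in a vowel (*wide*, *kitu*).
The final sound of *nemles* is /s/, which is a sibilant, so the suffix is -ut, giving *nemlesut*.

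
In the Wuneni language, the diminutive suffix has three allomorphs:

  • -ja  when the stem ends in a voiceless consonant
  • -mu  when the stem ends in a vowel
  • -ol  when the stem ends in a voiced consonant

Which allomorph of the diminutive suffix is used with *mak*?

*mak* — final sound /k/ (a voiceless consonant) → -ja.

-ja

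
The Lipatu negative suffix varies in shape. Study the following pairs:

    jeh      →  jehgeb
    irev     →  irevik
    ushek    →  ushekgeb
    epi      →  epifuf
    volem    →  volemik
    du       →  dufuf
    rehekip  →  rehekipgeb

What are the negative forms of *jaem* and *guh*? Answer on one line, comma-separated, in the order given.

jaemik, guhgeb

The pattern is voicing of the final sound: -geb when the stem ends in a voiceless consonant (*jeh*, *ushek*, *rehekip*); -ik when the stem ends in a voiced consonant (*irev*, *volem*); -fuf when the stem ends in a vowel (*epi*, *du*).
*jaem* — final sound /m/ (a voiced consonant) → -ik → *jaemik*.
The final sound of *guh* is /h/, which is a voiceless consonant, so the suffix is -geb, giving *guhgeb*.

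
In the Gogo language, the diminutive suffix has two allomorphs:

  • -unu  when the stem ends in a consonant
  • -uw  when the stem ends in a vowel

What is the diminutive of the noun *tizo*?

tizouw

Since the final sound of *tizo* is /o/ (a vowel), it takes -uw, giving *tizouw*.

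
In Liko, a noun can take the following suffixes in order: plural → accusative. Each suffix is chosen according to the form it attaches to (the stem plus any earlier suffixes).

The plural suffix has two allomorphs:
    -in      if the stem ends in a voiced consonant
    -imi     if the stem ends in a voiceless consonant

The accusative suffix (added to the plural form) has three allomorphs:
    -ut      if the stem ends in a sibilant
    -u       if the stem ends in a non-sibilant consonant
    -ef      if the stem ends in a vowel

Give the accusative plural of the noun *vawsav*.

*vawsav*: final consonant = /v/, voiced → -in → *vawsavin*.
The plural form *vawsavin* — final sound /n/ (a non-sibilant consonant) → -u → *vawsavinu*.

vawsavinu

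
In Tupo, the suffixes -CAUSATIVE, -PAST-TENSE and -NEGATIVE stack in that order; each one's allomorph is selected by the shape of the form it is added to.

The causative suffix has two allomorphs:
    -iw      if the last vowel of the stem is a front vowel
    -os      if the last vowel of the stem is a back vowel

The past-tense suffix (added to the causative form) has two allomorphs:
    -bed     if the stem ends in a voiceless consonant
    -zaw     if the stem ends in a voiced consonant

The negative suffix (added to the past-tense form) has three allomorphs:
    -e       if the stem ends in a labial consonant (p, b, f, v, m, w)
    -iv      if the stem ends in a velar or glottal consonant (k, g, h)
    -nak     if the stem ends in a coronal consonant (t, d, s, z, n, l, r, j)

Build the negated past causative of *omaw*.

omawosbednak

The last vowel of *omaw* is /a/, which is a back vowel, so the causative suffix is -os, giving *omawos*.
The final consonant of the causative form *omawos* is /s/, which is voiceless, so the past-tense suffix is -bed, giving *omawosbed*.
The past-tense form *omawosbed*: final consonant = /d/, coronal → -nak → *omawosbednak*.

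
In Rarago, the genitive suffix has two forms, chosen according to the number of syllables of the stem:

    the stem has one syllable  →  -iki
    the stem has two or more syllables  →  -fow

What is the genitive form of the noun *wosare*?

wosarefow

With 3 syllables, *wosare* takes -fow → *wosarefow*.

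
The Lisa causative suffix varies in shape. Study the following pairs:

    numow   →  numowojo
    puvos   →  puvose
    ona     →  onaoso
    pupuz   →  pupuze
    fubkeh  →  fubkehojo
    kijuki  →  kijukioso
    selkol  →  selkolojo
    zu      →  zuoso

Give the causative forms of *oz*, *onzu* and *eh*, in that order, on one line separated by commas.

The suffix is conditioned by the final sound: -e when the stem ends in a sibilant (*puvos*, *pupuz*); -ojo when the stem ends in a non-sibilant consonant (*numow*, *fubkeh*, *selkol*); -oso when the stem ends in a vowel (*ona*, *kijuki*, *zu*).
*oz*: final sound = /z/, a sibilant → -e → *oze*.
*onzu*: final sound = /u/, a vowel → -oso → *onzuoso*.
*eh* — final sound /h/ (a non-sibilant consonant) → -ojo → *ehojo*.

oze, onzuoso, ehojo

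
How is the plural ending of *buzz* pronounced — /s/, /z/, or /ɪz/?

/ɪz/

The stem *buzz* ends in a sibilant (/s, z, ʃ, ʒ, tʃ, dʒ/).
The plural suffix surfaces as /ɪz/ after sibilants, /s/ after other voiceless consonants, and /z/ after other voiced sounds.
So the plural -s on *buzz* is pronounced /ɪz/.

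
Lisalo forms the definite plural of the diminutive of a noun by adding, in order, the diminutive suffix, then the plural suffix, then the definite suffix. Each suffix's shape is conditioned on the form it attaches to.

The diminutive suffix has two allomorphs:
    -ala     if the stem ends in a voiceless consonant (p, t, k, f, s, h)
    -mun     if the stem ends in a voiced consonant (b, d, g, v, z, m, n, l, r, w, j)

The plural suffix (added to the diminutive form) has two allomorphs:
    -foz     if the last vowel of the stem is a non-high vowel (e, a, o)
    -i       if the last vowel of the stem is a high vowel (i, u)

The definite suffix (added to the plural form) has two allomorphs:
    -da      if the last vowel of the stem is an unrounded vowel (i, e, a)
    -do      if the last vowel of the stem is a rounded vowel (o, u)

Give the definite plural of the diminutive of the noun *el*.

The final consonant of *el* is /l/, which is voiced, so the diminutive suffix is -mun, giving *elmun*.
The diminutive form *elmun*: last vowel = /u/, a high vowel → -i → *elmuni*.
The plural form *elmuni* — last vowel /i/ (an unrounded vowel) → -da → *elmunida*.

elmunida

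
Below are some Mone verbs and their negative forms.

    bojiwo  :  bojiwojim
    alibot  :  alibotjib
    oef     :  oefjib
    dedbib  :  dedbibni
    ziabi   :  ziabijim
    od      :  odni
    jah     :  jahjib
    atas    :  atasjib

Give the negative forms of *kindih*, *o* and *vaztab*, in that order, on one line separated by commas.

The alternation tracks the final sound of the stem — -jib when the stem ends in a voiceless consonant (*alibot*, *oef*, *jah*, *atas*); -ni when the stem ends in a voiced consonant (*dedbib*, *od*); -jim when the stem ends in a vowel (*bojiwo*, *ziabi*).
The final sound of *kindih* is /h/, which is a voiceless consonant, so the suffix is -jib, giving *kindihjib*.
The final sound of *o* is /o/, which is a vowel, so the suffix is -jim, giving *ojim*.
*vaztab* — final sound /b/ (a voiced consonant) → -ni → *vaztabni*.

kindihjib, ojim, vaztabni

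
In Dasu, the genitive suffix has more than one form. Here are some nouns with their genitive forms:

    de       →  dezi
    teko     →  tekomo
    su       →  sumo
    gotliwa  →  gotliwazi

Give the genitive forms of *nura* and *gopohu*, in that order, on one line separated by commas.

The alternation tracks the last vowel of the stem — -mo when the last vowel of the stem is a rounded vowel (*teko*, *su*); -zi when the last vowel of the stem is an unrounded vowel (*de*, *gotliwa*).
*nura* — last vowel /a/ (an unrounded vowel) → -zi → *nurazi*.
The last vowel of *gopohu* is /u/, which is a rounded vowel, so the suffix is -mo, giving *gopohumo*.

nurazi, gopohumo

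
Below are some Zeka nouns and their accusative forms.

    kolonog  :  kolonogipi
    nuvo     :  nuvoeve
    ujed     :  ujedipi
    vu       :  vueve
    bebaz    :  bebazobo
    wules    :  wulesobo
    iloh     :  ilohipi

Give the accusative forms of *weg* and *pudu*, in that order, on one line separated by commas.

The suffix is conditioned by the final sound: -obo when the stem ends in a sibilant (*bebaz*, *wules*); -ipi when the stem ends in a non-sibilant consonant (*kolonog*, *ujed*, *iloh*); -eve when the stem ends in a vowel (*nuvo*, *vu*).
The final sound of *weg* is /g/, which is a non-sibilant consonant, so the suffix is -ipi, giving *wegipi*.
Since the final sound of *pudu* is /u/ (a vowel), it takes -eve, giving *pudueve*.

wegipi, pudueve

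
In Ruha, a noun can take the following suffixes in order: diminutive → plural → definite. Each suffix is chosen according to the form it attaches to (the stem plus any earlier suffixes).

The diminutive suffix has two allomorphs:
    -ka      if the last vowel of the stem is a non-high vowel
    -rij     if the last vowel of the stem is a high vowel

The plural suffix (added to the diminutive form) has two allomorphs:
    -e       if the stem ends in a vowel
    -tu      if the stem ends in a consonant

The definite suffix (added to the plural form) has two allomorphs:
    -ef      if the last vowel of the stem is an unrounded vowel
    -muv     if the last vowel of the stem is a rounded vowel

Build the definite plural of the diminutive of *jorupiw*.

*jorupiw* — last vowel /i/ (a high vowel) → -rij → *jorupiwrij*.
The diminutive form *jorupiwrij* — final sound /j/ (a consonant) → -tu → *jorupiwrijtu*.
Since the last vowel of the plural form *jorupiwrijtu* is /u/ (a rounded vowel), it takes -muv, giving *jorupiwrijtumuv*.

jorupiwrijtumuv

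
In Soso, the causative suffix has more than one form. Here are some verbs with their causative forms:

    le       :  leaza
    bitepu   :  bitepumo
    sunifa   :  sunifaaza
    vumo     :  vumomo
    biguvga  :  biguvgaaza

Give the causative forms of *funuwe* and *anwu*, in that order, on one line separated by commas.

funuweaza, anwumo

Looking at the last vowel of each stem: -mo when the last vowel of the stem is a rounded vowel (*bitepu*, *vumo*); -aza when the last vowel of the stem is an unrounded vowel (*le*, *sunifa*, *biguvga*).
*funuwe*: last vowel = /e/, an unrounded vowel → -aza → *funuweaza*.
Since the last vowel of *anwu* is /u/ (a rounded vowel), it takes -mo, giving *anwumo*.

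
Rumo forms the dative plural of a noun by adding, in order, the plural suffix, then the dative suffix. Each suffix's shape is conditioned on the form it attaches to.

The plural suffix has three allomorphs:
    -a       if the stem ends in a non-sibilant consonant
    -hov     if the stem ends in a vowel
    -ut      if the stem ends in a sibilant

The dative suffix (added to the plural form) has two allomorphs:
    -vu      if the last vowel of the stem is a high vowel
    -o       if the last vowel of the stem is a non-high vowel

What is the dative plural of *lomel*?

lomelao

*lomel*: final sound = /l/, a non-sibilant consonant → -a → *lomela*.
The plural form *lomela*: last vowel = /a/, a non-high vowel → -o → *lomelao*.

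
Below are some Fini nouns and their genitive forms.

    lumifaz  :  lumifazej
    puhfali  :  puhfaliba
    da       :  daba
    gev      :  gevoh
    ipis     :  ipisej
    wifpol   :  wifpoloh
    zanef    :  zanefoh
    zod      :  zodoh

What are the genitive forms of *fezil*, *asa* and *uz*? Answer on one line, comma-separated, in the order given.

The alternation tracks the final sound of the stem — -ej when the stem ends in a sibilant (*lumifaz*, *ipis*); -oh when the stem ends in a non-sibilant consonant (*gev*, *wifpol*, *zanef*, *zod*); -ba when the stem ends in a vowel (*puhfali*, *da*).
The final sound of *fezil* is /l/, which is a non-sibilant consonant, so the suffix is -oh, giving *feziloh*.
*asa*: final sound = /a/, a vowel → -ba → *asaba*.
Since the final sound of *uz* is /z/ (a sibilant), it takes -ej, giving *uzej*.

feziloh, asaba, uzej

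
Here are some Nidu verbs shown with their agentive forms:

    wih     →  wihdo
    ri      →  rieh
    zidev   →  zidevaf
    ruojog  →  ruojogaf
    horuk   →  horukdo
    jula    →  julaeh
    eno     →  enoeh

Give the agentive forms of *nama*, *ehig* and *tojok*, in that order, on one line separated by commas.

namaeh, ehigaf, tojokdo

The suffix is conditioned by the final sound: -do when the stem ends in a voiceless consonant (*wih*, *horuk*); -af when the stem ends in a voiced consonant (*zidev*, *ruojog*); -eh when the stem ends in a vowel (*ri*, *jula*, *eno*).
*nama* — final sound /a/ (a vowel) → -eh → *namaeh*.
*ehig*: final sound = /g/, a voiced consonant → -af → *ehigaf*.
The final sound of *tojok* is /k/, which is a voiceless consonant, so the suffix is -do, giving *tojokdo*.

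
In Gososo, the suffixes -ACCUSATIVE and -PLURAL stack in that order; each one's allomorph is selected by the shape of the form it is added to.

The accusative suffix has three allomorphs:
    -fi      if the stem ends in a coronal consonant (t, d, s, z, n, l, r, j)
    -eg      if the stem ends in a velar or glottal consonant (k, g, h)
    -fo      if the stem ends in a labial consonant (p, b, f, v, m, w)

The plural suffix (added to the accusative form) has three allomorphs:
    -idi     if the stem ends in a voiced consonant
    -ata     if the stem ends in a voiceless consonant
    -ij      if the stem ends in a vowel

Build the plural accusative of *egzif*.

The final consonant of *egzif* is /f/, which is labial, so the accusative suffix is -fo, giving *egziffo*.
Since the final sound of the accusative form *egziffo* is /o/ (a vowel), it takes -ij, giving *egziffoij*.

egziffoij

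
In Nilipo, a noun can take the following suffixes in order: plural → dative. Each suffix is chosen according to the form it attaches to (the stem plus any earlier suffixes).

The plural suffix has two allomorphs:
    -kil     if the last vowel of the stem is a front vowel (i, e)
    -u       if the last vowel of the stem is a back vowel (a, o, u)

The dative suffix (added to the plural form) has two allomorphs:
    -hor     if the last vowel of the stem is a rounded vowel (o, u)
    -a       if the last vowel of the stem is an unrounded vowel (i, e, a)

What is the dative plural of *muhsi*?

muhsikila

*muhsi*: last vowel = /i/, a front vowel → -kil → *muhsikil*.
The last vowel of the plural form *muhsikil* is /i/, which is an unrounded vowel, so the dative suffix is -a, giving *muhsikila*.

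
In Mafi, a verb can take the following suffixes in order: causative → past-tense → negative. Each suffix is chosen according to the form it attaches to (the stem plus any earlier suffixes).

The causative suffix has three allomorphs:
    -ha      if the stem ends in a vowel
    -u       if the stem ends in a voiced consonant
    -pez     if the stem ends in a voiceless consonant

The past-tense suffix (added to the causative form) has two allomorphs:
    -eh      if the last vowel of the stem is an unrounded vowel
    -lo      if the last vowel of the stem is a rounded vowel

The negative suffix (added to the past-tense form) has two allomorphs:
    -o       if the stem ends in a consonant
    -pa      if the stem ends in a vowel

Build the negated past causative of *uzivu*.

*uzivu*: final sound = /u/, a vowel → -ha → *uzivuha*.
The causative form *uzivuha*: last vowel = /a/, an unrounded vowel → -eh → *uzivuhaeh*.
Since the final sound of the past-tense form *uzivuhaeh* is /h/ (a consonant), it takes -o, giving *uzivuhaeho*.

uzivuhaeho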